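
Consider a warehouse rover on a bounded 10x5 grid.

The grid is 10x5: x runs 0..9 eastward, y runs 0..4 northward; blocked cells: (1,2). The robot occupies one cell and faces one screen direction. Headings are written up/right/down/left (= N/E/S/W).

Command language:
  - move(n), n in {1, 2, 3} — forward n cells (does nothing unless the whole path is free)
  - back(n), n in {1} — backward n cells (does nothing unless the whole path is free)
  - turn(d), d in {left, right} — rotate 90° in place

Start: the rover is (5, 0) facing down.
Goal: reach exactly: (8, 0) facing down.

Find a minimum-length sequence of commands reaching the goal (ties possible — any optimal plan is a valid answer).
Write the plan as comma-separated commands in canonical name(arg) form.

turn(left), move(3), turn(right)

initial: (5, 0) facing down
step 1 (turn(left)): (5, 0) facing right
step 2 (move(3)): (8, 0) facing right
step 3 (turn(right)): (8, 0) facing down
minimal: 3 command(s), checked below 3.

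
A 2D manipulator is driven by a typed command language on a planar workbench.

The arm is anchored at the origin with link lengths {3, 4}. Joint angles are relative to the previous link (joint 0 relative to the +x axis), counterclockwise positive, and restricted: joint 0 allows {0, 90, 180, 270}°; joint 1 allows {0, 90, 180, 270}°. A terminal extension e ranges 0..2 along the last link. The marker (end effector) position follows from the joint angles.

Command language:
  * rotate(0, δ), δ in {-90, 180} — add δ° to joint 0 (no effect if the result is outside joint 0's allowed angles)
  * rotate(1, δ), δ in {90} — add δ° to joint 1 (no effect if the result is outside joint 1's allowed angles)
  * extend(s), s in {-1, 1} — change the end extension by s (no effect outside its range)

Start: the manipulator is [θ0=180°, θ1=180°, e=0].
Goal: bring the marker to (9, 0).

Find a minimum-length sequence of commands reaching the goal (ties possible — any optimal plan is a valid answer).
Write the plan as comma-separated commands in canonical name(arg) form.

initial: [θ0=180°, θ1=180°, e=0]
1. rotate(0, 180) → [θ0=0°, θ1=180°, e=0]
2. extend(1) → [θ0=0°, θ1=180°, e=1]
3. extend(1) → [θ0=0°, θ1=180°, e=2]
4. rotate(1, 90) → [θ0=0°, θ1=270°, e=2]
5. rotate(1, 90) → [θ0=0°, θ1=0°, e=2]
no 4-step plan works, so 5 is optimal.

rotate(0, 180), extend(1), extend(1), rotate(1, 90), rotate(1, 90)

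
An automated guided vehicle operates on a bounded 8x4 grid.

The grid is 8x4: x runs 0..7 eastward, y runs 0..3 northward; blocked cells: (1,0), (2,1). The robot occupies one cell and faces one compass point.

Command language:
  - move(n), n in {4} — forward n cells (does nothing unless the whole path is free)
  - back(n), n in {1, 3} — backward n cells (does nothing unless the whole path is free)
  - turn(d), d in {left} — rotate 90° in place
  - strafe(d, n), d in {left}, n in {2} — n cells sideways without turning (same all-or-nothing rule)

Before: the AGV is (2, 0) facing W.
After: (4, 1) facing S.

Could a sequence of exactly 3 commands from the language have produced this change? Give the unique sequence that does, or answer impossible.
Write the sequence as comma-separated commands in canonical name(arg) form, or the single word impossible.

turn(left), strafe(left, 2), back(1)

key: running back(1) before turn(left) would end elsewhere — order is forced
t0: (2, 0) facing W
step 1 (turn(left)): (2, 0) facing S
step 2 (strafe(left, 2)): (4, 0) facing S
step 3 (back(1)): (4, 1) facing S
all 125 alternatives checked — unique.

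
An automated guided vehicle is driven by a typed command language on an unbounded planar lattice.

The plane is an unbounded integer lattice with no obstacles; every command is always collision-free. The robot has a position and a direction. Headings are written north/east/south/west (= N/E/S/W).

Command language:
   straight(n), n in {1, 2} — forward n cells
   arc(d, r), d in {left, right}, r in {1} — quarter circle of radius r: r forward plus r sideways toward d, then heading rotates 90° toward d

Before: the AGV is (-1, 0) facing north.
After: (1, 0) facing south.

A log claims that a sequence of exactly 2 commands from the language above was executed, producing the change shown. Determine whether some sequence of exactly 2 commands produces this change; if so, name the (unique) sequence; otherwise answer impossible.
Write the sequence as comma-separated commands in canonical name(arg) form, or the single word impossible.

arc(right, 1), arc(right, 1)

key: position moved to (1,0) AND the heading swung to S — translation plus rotation needed
start: (-1, 0) facing north
t=1 arc(right, 1) ⇒ (0, 1) facing east
t=2 arc(right, 1) ⇒ (1, 0) facing south
no other 2-command option fits: unique.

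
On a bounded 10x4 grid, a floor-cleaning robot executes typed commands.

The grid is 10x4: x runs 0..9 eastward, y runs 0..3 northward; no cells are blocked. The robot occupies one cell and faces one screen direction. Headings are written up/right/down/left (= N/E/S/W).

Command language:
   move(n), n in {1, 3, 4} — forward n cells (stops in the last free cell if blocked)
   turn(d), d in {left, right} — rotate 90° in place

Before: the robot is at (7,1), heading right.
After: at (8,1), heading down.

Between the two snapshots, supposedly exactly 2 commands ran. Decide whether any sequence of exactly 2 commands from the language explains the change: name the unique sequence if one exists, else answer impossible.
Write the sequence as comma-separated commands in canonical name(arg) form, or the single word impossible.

key: order matters: swapping move(1) and turn(right) lands elsewhere
initial: at (7,1), heading right
[1] after move(1): at (8,1), heading right
[2] after turn(right): at (8,1), heading down
uniquely the one of 25 2-step routes that fits.

move(1), turn(right)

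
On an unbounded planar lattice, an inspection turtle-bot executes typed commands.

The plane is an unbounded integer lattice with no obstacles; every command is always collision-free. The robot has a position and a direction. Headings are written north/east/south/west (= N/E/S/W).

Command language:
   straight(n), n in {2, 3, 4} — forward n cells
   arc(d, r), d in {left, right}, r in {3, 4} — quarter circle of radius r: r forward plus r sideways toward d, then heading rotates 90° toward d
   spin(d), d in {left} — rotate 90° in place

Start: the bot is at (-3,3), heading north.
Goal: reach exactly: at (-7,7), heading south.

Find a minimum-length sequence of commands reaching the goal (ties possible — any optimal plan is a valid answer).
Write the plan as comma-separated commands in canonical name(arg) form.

arc(left, 4), spin(left)

start: at (-3,3), heading north
1. arc(left, 4) → at (-7,7), heading west
2. spin(left) → at (-7,7), heading south
minimal: 2 command(s), checked below 2.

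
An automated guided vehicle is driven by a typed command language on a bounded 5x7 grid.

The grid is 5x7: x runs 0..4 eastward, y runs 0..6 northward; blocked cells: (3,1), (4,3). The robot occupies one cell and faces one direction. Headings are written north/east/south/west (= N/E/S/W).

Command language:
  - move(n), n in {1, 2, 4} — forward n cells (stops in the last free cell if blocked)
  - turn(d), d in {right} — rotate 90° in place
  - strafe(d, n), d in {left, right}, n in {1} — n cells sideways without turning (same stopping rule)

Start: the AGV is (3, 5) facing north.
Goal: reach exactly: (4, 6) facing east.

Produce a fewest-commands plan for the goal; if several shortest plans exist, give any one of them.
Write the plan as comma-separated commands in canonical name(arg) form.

begin: (3, 5) facing north
[1] after move(4): (3, 6) facing north
[2] after turn(right): (3, 6) facing east
[3] after move(4): (4, 6) facing east
no 2-step plan works, so 3 is optimal.

move(4), turn(right), move(4)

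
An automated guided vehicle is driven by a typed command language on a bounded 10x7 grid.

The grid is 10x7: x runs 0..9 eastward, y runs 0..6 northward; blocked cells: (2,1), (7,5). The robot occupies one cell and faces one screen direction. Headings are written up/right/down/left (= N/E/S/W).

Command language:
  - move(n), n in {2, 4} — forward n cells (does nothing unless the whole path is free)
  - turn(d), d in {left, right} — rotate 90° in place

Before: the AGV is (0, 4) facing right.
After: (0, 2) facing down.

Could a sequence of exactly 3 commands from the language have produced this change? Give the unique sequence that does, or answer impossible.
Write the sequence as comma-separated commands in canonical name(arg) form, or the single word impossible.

turn(right), move(2), move(4)

key: position moved to (0,2) AND the heading swung to S — translation plus rotation needed
t0: (0, 4) facing right
1. turn(right) → (0, 4) facing down
2. move(2) → (0, 2) facing down
3. move(4) → (0, 2) facing down
all 64 alternatives checked — unique.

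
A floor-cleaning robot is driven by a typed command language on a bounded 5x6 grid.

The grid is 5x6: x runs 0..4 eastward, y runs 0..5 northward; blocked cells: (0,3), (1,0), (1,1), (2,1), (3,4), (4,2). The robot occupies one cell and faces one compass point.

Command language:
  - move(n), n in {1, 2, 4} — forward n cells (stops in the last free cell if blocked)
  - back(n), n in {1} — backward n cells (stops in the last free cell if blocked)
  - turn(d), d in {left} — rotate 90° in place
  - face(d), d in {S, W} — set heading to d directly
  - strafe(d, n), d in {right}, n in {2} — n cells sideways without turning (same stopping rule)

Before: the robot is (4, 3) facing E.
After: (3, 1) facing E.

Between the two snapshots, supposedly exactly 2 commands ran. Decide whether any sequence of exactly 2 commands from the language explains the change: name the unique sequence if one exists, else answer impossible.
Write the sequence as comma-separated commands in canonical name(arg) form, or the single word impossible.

back(1), strafe(right, 2)

key: running strafe(right, 2) before back(1) would end elsewhere — order is forced
from: (4, 3) facing E
t=1 back(1) ⇒ (3, 3) facing E
t=2 strafe(right, 2) ⇒ (3, 1) facing E
uniquely the one of 64 2-step routes that fits.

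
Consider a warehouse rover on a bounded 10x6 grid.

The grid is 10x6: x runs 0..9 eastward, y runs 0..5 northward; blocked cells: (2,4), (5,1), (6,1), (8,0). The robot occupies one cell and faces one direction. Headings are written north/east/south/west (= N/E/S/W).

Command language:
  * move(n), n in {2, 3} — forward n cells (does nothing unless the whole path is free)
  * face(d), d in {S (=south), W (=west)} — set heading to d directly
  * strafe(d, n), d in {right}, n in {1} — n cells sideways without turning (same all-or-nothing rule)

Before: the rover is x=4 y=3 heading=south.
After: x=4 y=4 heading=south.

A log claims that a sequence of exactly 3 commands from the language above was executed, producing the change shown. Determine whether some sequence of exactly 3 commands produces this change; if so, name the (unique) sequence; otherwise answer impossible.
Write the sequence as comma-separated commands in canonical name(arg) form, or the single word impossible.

key: order matters: swapping face(W) and face(S) lands elsewhere
t0: x=4 y=3 heading=south
1. face(W) → x=4 y=3 heading=west
2. strafe(right, 1) → x=4 y=4 heading=west
3. face(S) → x=4 y=4 heading=south
no rival 3-sequence matches.

face(W), strafe(right, 1), face(S)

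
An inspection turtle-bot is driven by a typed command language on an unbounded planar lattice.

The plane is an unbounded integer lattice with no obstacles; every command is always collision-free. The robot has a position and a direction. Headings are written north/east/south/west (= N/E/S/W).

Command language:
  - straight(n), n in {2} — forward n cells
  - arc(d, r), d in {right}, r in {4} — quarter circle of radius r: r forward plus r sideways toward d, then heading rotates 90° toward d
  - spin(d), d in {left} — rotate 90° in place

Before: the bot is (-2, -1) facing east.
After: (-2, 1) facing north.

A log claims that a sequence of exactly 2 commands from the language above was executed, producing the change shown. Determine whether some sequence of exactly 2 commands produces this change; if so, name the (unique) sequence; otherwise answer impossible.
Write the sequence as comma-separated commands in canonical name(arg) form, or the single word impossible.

key: running straight(2) before spin(left) would end elsewhere — order is forced
from: (-2, -1) facing east
t=1 spin(left) ⇒ (-2, -1) facing north
t=2 straight(2) ⇒ (-2, 1) facing north
all 9 alternatives checked — unique.

spin(left), straight(2)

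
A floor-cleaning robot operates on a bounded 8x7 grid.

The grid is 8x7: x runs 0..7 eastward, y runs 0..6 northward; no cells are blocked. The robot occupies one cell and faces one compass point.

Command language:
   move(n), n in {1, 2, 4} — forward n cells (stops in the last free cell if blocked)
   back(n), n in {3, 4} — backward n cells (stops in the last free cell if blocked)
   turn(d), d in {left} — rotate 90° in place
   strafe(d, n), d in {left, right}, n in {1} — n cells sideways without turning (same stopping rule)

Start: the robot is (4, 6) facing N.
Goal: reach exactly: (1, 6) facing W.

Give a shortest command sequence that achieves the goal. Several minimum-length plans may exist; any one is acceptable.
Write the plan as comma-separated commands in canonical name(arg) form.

initial: (4, 6) facing N
1. turn(left) → (4, 6) facing W
2. move(1) → (3, 6) facing W
3. move(2) → (1, 6) facing W
nothing shorter than 3 reaches the goal.

turn(left), move(1), move(2)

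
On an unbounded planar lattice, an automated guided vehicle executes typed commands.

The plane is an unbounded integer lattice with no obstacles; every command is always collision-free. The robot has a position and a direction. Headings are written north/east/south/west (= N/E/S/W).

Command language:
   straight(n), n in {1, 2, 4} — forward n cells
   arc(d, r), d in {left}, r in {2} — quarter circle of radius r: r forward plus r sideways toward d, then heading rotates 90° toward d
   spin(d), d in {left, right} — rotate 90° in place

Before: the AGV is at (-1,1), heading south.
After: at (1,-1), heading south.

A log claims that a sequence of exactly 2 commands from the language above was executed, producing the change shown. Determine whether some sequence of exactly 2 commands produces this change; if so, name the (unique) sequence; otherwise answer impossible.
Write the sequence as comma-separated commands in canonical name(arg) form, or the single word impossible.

arc(left, 2), spin(right)

key: heading stays S — rotations cancel among the 2 commands
initial: at (-1,1), heading south
t=1 arc(left, 2) ⇒ at (1,-1), heading east
t=2 spin(right) ⇒ at (1,-1), heading south
all 36 alternatives checked — unique.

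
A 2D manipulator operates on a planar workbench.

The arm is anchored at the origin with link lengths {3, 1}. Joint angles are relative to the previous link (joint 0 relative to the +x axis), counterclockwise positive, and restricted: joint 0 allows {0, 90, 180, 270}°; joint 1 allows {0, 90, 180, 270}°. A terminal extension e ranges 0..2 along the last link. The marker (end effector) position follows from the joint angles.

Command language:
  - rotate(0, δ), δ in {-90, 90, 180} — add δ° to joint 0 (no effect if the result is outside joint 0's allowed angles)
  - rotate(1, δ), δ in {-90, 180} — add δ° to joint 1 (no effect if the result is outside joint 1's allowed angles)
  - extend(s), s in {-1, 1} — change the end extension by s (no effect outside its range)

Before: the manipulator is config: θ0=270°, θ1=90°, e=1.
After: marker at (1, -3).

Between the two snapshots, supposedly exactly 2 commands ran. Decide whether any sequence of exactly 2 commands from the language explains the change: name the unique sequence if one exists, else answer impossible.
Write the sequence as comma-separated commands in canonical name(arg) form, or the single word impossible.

extend(-1), extend(-1)

begin: config: θ0=270°, θ1=90°, e=1
[1] after extend(-1): config: θ0=270°, θ1=90°, e=0
[2] after extend(-1): config: θ0=270°, θ1=90°, e=0
no other 2-command option fits: unique.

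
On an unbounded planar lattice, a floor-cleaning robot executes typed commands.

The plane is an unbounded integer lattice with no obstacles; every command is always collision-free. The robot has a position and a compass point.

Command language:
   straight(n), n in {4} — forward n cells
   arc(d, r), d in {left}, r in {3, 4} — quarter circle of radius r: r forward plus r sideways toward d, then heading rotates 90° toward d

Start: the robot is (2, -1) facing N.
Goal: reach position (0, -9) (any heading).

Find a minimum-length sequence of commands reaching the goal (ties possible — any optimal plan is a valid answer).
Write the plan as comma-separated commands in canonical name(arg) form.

begin: (2, -1) facing N
t=1 arc(left, 3) ⇒ (-1, 2) facing W
t=2 arc(left, 3) ⇒ (-4, -1) facing S
t=3 straight(4) ⇒ (-4, -5) facing S
t=4 arc(left, 4) ⇒ (0, -9) facing E
shorter routes all fall short; 4 is best.

arc(left, 3), arc(left, 3), straight(4), arc(left, 4)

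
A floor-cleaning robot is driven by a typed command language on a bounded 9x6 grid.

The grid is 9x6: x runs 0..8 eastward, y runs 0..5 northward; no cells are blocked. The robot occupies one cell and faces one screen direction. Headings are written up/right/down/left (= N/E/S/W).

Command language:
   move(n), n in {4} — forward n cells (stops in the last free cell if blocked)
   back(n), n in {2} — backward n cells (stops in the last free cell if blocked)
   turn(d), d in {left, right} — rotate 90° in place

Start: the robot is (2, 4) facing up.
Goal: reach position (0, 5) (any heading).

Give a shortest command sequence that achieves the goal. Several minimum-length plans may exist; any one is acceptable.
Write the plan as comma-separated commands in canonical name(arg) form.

initial: (2, 4) facing up
step 1 (move(4)): (2, 5) facing up
step 2 (turn(left)): (2, 5) facing left
step 3 (move(4)): (0, 5) facing left
no 2-step plan works, so 3 is optimal.

move(4), turn(left), move(4)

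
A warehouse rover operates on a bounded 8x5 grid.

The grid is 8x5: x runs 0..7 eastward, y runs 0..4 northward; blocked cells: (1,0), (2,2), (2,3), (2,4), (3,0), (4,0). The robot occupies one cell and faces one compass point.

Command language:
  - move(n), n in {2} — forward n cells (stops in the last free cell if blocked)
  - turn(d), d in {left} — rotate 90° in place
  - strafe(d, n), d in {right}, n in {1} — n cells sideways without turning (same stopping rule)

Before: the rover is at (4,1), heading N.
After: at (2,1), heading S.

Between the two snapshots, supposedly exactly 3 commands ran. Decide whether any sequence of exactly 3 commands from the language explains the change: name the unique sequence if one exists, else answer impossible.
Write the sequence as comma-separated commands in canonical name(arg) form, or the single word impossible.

key: position moved to (2,1) AND the heading swung to S — translation plus rotation needed
begin: at (4,1), heading N
[1] after turn(left): at (4,1), heading W
[2] after move(2): at (2,1), heading W
[3] after turn(left): at (2,1), heading S
no other 3-command option fits: unique.

turn(left), move(2), turn(left)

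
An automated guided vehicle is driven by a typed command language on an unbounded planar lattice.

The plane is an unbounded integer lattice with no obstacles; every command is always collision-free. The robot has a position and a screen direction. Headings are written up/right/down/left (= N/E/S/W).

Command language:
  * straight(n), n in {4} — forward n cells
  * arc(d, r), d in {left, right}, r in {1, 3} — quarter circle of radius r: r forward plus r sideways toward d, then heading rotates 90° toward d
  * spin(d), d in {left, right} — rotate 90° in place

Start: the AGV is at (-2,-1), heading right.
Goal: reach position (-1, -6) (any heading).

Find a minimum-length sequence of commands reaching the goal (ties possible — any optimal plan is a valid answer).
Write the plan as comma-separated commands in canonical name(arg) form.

arc(right, 1), straight(4)

from: at (-2,-1), heading right
1. arc(right, 1) → at (-1,-2), heading down
2. straight(4) → at (-1,-6), heading down
shorter routes all fall short; 2 is best.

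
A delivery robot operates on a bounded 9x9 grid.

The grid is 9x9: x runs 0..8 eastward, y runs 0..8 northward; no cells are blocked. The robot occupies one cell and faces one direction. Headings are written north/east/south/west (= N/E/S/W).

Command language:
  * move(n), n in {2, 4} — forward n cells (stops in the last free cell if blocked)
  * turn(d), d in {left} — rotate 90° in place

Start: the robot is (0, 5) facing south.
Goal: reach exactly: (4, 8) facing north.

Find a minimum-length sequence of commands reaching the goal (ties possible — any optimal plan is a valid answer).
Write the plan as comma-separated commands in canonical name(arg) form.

start: (0, 5) facing south
step 1 (turn(left)): (0, 5) facing east
step 2 (move(4)): (4, 5) facing east
step 3 (turn(left)): (4, 5) facing north
step 4 (move(4)): (4, 8) facing north
minimal: 4 command(s), checked below 4.

turn(left), move(4), turn(left), move(4)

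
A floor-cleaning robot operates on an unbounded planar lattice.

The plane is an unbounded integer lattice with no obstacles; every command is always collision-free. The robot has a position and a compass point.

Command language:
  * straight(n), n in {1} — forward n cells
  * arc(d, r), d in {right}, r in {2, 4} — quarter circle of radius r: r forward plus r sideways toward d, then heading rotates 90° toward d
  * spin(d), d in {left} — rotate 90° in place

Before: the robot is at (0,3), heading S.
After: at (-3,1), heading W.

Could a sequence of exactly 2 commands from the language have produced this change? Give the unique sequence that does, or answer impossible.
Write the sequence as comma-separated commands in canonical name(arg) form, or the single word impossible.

key: order matters: swapping arc(right, 2) and straight(1) lands elsewhere
start: at (0,3), heading S
step 1 (arc(right, 2)): at (-2,1), heading W
step 2 (straight(1)): at (-3,1), heading W
all 16 alternatives checked — unique.

arc(right, 2), straight(1)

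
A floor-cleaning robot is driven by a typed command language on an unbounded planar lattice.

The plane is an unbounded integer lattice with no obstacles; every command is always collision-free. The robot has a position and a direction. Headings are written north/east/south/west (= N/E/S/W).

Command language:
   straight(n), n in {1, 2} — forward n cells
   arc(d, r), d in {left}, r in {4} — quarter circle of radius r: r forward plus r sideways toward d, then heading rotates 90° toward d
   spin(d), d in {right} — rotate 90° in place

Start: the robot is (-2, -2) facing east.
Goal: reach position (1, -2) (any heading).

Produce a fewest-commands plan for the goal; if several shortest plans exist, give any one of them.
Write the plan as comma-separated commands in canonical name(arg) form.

from: (-2, -2) facing east
1. straight(1) → (-1, -2) facing east
2. straight(2) → (1, -2) facing east
no 1-step plan works, so 2 is optimal.

straight(1), straight(2)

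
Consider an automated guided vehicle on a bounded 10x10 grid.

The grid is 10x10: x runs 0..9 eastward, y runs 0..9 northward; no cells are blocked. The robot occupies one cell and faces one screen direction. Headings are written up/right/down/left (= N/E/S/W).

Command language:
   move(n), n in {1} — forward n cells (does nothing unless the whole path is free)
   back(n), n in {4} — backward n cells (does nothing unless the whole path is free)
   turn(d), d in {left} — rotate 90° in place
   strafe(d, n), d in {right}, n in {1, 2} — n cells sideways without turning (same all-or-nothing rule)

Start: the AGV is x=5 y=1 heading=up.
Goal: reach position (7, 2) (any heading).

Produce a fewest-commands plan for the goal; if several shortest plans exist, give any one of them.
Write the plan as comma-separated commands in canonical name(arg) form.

initial: x=5 y=1 heading=up
step 1 (strafe(right, 2)): x=7 y=1 heading=up
step 2 (move(1)): x=7 y=2 heading=up
no 1-step plan works, so 2 is optimal.

strafe(right, 2), move(1)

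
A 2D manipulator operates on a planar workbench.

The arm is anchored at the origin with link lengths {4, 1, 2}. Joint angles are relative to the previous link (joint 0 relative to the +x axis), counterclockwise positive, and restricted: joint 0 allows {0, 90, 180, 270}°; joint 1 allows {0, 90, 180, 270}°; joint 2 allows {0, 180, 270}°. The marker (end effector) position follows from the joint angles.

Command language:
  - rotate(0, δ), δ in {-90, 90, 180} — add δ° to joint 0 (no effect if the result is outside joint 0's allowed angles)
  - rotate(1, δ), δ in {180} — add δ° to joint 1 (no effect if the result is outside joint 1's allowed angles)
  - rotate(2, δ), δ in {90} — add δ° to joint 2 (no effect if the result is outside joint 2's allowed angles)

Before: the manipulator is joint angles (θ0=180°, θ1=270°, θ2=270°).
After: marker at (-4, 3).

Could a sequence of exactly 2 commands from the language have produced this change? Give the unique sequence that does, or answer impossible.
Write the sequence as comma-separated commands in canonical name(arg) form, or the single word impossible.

start: joint angles (θ0=180°, θ1=270°, θ2=270°)
[1] after rotate(2, 90): joint angles (θ0=180°, θ1=270°, θ2=0°)
[2] after rotate(2, 90): joint angles (θ0=180°, θ1=270°, θ2=0°)
no rival 2-sequence matches.

rotate(2, 90), rotate(2, 90)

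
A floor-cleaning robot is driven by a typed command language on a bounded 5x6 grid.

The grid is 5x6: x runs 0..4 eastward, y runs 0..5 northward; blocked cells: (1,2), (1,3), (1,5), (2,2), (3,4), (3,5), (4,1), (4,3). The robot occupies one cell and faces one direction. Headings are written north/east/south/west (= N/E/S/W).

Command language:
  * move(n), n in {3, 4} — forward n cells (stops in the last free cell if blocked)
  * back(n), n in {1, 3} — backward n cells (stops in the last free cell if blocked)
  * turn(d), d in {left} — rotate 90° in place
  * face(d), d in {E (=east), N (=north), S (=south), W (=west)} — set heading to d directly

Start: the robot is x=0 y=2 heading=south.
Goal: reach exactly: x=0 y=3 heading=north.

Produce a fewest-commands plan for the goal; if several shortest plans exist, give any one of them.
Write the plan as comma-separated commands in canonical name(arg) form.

back(1), face(N)

initial: x=0 y=2 heading=south
[1] after back(1): x=0 y=3 heading=south
[2] after face(N): x=0 y=3 heading=north
minimal: 2 command(s), checked below 2.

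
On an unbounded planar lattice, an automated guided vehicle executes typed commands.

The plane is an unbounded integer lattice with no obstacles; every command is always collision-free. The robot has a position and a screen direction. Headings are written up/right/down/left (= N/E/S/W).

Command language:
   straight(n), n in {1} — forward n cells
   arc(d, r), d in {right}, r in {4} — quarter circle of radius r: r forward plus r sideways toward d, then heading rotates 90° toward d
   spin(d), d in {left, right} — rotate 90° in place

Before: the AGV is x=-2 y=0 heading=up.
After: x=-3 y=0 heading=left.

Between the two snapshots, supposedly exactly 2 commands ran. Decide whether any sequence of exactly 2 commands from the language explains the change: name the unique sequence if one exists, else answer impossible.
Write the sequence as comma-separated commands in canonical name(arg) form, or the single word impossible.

spin(left), straight(1)

key: running straight(1) before spin(left) would end elsewhere — order is forced
initial: x=-2 y=0 heading=up
step 1 (spin(left)): x=-2 y=0 heading=left
step 2 (straight(1)): x=-3 y=0 heading=left
no rival 2-sequence matches.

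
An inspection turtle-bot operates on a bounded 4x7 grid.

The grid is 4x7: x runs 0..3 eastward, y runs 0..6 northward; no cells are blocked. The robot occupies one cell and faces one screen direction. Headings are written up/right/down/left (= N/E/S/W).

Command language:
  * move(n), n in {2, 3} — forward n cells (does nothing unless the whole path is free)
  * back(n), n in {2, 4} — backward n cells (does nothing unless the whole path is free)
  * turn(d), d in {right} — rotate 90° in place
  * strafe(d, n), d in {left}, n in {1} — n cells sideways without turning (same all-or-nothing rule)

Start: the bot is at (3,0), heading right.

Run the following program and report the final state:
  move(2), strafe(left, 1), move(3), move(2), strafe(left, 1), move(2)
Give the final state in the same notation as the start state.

at (3,2), heading right

t0: at (3,0), heading right
t=1 move(2) ⇒ at (3,0), heading right
t=2 strafe(left, 1) ⇒ at (3,1), heading right
t=3 move(3) ⇒ at (3,1), heading right
t=4 move(2) ⇒ at (3,1), heading right
t=5 strafe(left, 1) ⇒ at (3,2), heading right
t=6 move(2) ⇒ at (3,2), heading right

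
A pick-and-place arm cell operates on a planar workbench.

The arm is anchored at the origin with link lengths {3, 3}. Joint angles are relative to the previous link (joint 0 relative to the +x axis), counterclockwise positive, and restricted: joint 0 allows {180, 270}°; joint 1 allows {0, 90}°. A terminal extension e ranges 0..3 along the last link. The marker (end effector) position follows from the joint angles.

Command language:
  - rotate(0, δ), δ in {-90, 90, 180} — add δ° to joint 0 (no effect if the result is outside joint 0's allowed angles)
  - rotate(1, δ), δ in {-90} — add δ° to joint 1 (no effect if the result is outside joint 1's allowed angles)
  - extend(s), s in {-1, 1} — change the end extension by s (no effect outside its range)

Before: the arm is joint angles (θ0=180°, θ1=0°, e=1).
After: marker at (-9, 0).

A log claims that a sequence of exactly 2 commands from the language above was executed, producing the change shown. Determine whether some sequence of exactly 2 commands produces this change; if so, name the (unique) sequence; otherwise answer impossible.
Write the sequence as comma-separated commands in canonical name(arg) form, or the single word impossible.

from: joint angles (θ0=180°, θ1=0°, e=1)
step 1 (extend(1)): joint angles (θ0=180°, θ1=0°, e=2)
step 2 (extend(1)): joint angles (θ0=180°, θ1=0°, e=3)
uniquely the one of 36 2-step routes that fits.

extend(1), extend(1)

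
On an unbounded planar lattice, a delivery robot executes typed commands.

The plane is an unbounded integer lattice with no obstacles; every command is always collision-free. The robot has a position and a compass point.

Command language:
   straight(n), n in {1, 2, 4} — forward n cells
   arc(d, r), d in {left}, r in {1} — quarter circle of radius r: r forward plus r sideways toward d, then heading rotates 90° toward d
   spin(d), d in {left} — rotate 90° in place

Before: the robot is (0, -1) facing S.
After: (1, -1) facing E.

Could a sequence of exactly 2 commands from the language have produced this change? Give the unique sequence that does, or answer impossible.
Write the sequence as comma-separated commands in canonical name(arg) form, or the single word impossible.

spin(left), straight(1)

key: cell and facing (now E) both changed — the 2 commands mix motion and turning
t0: (0, -1) facing S
1. spin(left) → (0, -1) facing E
2. straight(1) → (1, -1) facing E
no other 2-command option fits: unique.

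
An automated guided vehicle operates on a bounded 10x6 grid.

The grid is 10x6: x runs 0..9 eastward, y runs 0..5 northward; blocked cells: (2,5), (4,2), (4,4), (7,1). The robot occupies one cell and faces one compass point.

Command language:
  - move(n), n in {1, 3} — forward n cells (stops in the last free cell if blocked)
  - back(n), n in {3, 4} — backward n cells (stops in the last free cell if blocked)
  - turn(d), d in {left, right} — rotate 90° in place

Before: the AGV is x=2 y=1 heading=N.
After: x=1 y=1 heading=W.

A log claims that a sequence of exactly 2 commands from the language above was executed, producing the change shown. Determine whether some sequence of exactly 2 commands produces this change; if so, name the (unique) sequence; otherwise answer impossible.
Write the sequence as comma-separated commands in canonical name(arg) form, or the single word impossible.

key: running move(1) before turn(left) would end elsewhere — order is forced
from: x=2 y=1 heading=N
step 1 (turn(left)): x=2 y=1 heading=W
step 2 (move(1)): x=1 y=1 heading=W
uniquely the one of 36 2-step routes that fits.

turn(left), move(1)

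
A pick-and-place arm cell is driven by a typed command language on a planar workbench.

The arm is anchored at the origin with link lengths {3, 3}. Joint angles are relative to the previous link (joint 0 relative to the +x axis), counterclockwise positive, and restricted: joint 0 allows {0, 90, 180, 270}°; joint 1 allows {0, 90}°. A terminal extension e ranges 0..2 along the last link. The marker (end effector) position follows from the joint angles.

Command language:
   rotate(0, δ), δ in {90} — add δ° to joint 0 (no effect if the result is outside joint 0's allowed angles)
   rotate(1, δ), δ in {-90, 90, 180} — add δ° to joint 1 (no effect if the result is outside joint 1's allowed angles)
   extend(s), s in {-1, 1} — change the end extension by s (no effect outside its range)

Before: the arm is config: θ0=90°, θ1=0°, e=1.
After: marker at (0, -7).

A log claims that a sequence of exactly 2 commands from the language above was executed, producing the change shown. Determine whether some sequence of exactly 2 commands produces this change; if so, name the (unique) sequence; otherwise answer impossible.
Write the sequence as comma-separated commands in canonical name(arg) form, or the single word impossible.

rotate(0, 90), rotate(0, 90)

initial: config: θ0=90°, θ1=0°, e=1
1. rotate(0, 90) → config: θ0=180°, θ1=0°, e=1
2. rotate(0, 90) → config: θ0=270°, θ1=0°, e=1
uniquely the one of 36 2-step routes that fits.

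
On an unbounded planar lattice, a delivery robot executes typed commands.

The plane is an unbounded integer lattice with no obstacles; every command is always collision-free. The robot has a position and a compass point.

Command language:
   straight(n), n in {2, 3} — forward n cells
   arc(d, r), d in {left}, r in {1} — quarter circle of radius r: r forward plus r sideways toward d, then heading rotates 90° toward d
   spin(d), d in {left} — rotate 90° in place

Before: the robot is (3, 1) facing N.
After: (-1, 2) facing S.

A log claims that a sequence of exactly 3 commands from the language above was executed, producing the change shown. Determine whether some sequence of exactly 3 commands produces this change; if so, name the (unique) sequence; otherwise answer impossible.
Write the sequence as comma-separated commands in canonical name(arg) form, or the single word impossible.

arc(left, 1), straight(3), spin(left)

key: position moved to (-1,2) AND the heading swung to S — translation plus rotation needed
t0: (3, 1) facing N
1. arc(left, 1) → (2, 2) facing W
2. straight(3) → (-1, 2) facing W
3. spin(left) → (-1, 2) facing S
no rival 3-sequence matches.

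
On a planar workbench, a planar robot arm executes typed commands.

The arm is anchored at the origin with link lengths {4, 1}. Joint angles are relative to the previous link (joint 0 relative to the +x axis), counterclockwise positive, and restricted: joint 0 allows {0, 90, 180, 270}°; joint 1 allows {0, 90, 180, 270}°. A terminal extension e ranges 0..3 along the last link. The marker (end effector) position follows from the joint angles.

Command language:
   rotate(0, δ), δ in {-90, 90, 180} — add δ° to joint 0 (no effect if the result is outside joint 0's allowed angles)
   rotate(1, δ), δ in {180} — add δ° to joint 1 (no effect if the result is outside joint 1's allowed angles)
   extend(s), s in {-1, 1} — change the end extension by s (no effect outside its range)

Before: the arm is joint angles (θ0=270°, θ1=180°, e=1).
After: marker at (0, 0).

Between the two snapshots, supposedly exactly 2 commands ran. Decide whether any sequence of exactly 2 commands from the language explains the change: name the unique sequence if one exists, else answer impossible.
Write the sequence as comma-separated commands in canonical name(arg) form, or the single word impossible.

extend(1), extend(1)

initial: joint angles (θ0=270°, θ1=180°, e=1)
t=1 extend(1) ⇒ joint angles (θ0=270°, θ1=180°, e=2)
t=2 extend(1) ⇒ joint angles (θ0=270°, θ1=180°, e=3)
uniquely the one of 36 2-step routes that fits.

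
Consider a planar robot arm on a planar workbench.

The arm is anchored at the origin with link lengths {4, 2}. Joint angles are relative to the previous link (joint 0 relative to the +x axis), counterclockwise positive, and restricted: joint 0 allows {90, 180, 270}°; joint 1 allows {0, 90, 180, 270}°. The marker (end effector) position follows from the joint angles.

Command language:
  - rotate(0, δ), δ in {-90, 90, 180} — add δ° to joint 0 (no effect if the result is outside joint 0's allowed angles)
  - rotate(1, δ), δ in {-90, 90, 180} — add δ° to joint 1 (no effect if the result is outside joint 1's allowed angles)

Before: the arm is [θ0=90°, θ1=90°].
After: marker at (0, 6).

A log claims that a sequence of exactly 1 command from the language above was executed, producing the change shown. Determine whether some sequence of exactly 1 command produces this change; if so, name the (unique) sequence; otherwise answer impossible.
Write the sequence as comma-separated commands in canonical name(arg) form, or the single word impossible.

rotate(1, -90)

t0: [θ0=90°, θ1=90°]
1. rotate(1, -90) → [θ0=90°, θ1=0°]
no rival 1-sequence matches.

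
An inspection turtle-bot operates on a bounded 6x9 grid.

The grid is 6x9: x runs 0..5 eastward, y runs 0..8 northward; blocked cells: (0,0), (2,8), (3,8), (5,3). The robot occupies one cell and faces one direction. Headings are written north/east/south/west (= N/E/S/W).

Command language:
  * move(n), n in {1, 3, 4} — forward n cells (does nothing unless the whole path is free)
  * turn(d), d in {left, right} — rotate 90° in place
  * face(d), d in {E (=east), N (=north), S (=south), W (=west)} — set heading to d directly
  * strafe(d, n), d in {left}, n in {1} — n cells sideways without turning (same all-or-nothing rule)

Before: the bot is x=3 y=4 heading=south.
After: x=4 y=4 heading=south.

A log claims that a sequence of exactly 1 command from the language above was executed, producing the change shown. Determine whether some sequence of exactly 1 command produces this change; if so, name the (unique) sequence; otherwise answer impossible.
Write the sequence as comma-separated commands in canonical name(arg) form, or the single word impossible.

strafe(left, 1)

key: heading stays S — the single command does not turn
start: x=3 y=4 heading=south
1. strafe(left, 1) → x=4 y=4 heading=south
no other 1-command option fits: unique.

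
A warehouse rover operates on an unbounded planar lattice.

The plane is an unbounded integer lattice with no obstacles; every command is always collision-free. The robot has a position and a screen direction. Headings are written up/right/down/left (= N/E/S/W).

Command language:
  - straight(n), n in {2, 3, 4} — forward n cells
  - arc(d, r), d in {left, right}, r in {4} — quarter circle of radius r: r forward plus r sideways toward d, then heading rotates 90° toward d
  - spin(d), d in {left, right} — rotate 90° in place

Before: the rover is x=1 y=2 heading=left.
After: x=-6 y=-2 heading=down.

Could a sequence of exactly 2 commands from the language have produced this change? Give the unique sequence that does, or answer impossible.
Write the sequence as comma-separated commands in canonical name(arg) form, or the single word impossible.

key: position moved to (-6,-2) AND the heading swung to S — translation plus rotation needed
start: x=1 y=2 heading=left
[1] after straight(3): x=-2 y=2 heading=left
[2] after arc(left, 4): x=-6 y=-2 heading=down
no other 2-command option fits: unique.

straight(3), arc(left, 4)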